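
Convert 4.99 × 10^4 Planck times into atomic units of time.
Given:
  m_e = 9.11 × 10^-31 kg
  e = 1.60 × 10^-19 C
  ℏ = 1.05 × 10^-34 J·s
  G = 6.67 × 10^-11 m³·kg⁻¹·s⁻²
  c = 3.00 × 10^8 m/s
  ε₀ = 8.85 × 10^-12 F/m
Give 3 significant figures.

1.12 × 10^-22

Planck time: t_P = √(ℏG/c⁵) = 5.37 × 10^-44 s
atomic unit of time: τ_au = (4πε₀)²ℏ³/(m_e e⁴) = 2.40 × 10^-17 s
4.99 × 10^4 × 5.37 × 10^-44 / 2.40 × 10^-17 = 1.12 × 10^-22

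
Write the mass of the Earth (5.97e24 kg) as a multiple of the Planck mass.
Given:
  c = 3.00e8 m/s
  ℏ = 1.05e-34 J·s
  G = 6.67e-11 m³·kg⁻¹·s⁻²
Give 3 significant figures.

2.75e32

Planck mass: m_P = √(ℏc/G) = 2.17e-8 kg.
5.97e24 / 2.17e-8 = 2.75e32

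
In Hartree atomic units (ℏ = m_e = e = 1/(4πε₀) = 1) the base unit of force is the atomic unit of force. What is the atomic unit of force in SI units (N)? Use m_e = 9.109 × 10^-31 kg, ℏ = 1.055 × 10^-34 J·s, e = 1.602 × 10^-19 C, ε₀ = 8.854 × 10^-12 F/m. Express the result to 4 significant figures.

F_au = E_h/a₀ = m_e²e⁶/((4πε₀)³ℏ⁴)
E_h = 4.354 × 10^-18 J
a₀ = 5.297 × 10^-11 m
E_h/a₀ = 8.220 × 10^-8 N

8.220 × 10^-8 N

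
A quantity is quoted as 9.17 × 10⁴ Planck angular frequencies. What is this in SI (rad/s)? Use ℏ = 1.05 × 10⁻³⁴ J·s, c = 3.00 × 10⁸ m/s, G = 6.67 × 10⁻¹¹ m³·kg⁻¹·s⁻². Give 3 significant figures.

1.71 × 10⁴⁸ rad/s

One Planck angular frequency: ω_P = √(c⁵/(ℏG)) = 1.86 × 10⁴³ rad/s.
9.17 × 10⁴ × 1.86 × 10⁴³ rad/s = 1.71 × 10⁴⁸ rad/s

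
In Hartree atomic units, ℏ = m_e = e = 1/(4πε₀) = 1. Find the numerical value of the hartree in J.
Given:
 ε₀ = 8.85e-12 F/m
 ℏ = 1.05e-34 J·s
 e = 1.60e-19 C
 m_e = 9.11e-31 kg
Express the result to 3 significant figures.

4.38e-18 J

Dimensional analysis gives E_h = m_e e⁴/(4πε₀ℏ)².
  = 5.97e-106 / 1.36e-88
  = 4.38e-18 J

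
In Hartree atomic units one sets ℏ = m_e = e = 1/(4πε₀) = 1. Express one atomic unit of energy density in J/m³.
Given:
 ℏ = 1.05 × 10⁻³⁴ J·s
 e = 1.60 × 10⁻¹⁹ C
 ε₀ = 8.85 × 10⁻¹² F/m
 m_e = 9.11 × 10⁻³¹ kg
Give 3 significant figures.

3.01 × 10¹³ J/m³

u_au = E_h/a₀³ = m_e⁴e¹⁰/((4πε₀)⁵ℏ⁸)
E_h = 4.38 × 10⁻¹⁸ J
a₀ = 5.26 × 10⁻¹¹ m
E_h/a₀³ = 3.01 × 10¹³ J/m³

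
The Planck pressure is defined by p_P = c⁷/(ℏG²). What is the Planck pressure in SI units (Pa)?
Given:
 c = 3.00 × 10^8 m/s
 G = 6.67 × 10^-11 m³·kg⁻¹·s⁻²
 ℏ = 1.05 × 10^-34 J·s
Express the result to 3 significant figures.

4.68 × 10^113 Pa

p_P = c⁷/(ℏG²)
  = 2.19 × 10^59 / 4.67 × 10^-55
  = 4.68 × 10^113 Pa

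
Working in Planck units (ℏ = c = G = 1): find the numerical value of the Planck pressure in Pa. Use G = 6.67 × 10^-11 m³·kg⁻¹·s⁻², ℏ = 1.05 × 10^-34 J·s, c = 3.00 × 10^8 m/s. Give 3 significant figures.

4.68 × 10^113 Pa

From ℏ = c = G = 1 the pressure scale is p_P = c⁷/(ℏG²).
  = 2.19 × 10^59 / 4.67 × 10^-55
  = 4.68 × 10^113 Pa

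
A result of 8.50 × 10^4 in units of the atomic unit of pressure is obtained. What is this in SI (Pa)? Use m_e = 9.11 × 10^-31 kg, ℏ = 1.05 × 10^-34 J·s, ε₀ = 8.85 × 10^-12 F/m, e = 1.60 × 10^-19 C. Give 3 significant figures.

One atomic unit of pressure: P_au = E_h/a₀³ = m_e⁴e¹⁰/((4πε₀)⁵ℏ⁸) = 3.01 × 10^13 Pa.
8.50 × 10^4 × 3.01 × 10^13 Pa = 2.56 × 10^18 Pa

2.56 × 10^18 Pa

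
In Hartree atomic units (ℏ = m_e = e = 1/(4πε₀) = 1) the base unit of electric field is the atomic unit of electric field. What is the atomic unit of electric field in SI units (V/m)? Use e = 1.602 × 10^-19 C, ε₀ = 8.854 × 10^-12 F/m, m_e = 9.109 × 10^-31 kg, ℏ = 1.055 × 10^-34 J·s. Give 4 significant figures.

5.131 × 10^11 V/m

E_au = E_h/(e a₀) = m_e²e⁵/((4πε₀)³ℏ⁴)
E_h = 4.354 × 10^-18 J
a₀ = 5.297 × 10^-11 m
E_h/(e·a₀) = 5.131 × 10^11 V/m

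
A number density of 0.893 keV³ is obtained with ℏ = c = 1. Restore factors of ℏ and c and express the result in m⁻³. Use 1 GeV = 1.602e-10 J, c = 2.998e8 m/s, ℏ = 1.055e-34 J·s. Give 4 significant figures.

1.160e29 m⁻³

Number density is [L]⁻³ = [E]³/(ℏc)³.
1 GeV³ → 1/(ℏc)³ × (1 GeV in J)³ = 1.299e47 m⁻³.
Convert the energy scale: 0.893 keV³ = 8.93e-19 GeV³.
Result: 8.93e-19 × 1.299e47 = 1.160e29 m⁻³.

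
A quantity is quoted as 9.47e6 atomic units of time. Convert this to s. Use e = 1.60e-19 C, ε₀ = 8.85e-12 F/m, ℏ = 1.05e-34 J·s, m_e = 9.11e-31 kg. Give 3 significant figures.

One atomic unit of time: τ_au = (4πε₀)²ℏ³/(m_e e⁴) = 2.40e-17 s.
9.47e6 × 2.40e-17 s = 2.27e-10 s

2.27e-10 s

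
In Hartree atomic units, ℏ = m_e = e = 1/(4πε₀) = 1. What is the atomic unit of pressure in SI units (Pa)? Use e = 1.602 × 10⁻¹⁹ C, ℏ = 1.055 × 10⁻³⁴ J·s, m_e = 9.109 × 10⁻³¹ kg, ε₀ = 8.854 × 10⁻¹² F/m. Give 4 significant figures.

2.929 × 10¹³ Pa

The unique combination of the constants set to 1 with dimensions of pressure is P_au = E_h/a₀³ = m_e⁴e¹⁰/((4πε₀)⁵ℏ⁸).
E_h = 4.354 × 10⁻¹⁸ J
a₀ = 5.297 × 10⁻¹¹ m
E_h/a₀³ = 2.929 × 10¹³ Pa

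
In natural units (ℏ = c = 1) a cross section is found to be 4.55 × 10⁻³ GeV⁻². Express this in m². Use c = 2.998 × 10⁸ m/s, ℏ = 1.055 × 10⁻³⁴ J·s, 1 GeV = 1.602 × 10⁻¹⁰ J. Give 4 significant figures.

1.774 × 10⁻³⁴ m²

Area is [L]² = [E]⁻²·(ℏc)²; restore (ℏc)².
1 GeV⁻² → (ℏc)² × (1 GeV in J)⁻² = 3.898 × 10⁻³² m².
Result: 4.55 × 10⁻³ × 3.898 × 10⁻³² = 1.774 × 10⁻³⁴ m².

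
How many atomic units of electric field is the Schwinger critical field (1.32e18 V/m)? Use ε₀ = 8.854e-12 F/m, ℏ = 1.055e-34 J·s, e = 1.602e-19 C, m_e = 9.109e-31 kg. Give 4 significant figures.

2.573e6

atomic unit of electric field: E_au = E_h/(e a₀) = m_e²e⁵/((4πε₀)³ℏ⁴) = 5.131e11 V/m.
1.32e18 / 5.131e11 = 2.573e6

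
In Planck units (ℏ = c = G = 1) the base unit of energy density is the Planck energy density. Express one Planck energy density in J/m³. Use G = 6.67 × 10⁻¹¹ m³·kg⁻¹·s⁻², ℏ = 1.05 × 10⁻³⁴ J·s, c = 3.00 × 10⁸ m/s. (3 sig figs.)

4.68 × 10¹¹³ J/m³

u_P = c⁷/(ℏG²)
  = 2.19 × 10⁵⁹ / 4.67 × 10⁻⁵⁵
  = 4.68 × 10¹¹³ J/m³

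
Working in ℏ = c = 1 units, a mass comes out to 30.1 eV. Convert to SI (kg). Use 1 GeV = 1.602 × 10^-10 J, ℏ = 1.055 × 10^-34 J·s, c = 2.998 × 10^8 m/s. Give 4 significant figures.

Mass is [E]/c²; divide by c².
1 GeV → 1/c² × (1 GeV in J) = 1.782 × 10^-27 kg.
Convert the energy scale: 30.1 eV = 3.01 × 10^-8 GeV.
Result: 3.01 × 10^-8 × 1.782 × 10^-27 = 5.365 × 10^-35 kg.

5.365 × 10^-35 kg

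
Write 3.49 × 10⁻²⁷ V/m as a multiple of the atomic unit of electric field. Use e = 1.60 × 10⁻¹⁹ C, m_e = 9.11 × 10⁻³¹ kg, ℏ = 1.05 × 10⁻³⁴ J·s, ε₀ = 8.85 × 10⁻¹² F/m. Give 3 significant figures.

atomic unit of electric field: E_au = E_h/(e a₀) = m_e²e⁵/((4πε₀)³ℏ⁴) = 5.20 × 10¹¹ V/m.
3.49 × 10⁻²⁷ / 5.20 × 10¹¹ = 6.71 × 10⁻³⁹

6.71 × 10⁻³⁹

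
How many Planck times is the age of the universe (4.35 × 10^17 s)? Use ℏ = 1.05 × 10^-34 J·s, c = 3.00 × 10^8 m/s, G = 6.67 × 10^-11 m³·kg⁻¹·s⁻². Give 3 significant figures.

Planck time: t_P = √(ℏG/c⁵) = 5.37 × 10^-44 s.
4.35 × 10^17 / 5.37 × 10^-44 = 8.10 × 10^60

8.10 × 10^60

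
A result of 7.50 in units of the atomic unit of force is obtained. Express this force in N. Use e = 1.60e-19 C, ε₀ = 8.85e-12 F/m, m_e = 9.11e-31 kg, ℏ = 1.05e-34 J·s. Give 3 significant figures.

6.25e-7 N

One atomic unit of force: F_au = E_h/a₀ = m_e²e⁶/((4πε₀)³ℏ⁴) = 8.33e-8 N.
7.50 × 8.33e-8 N = 6.25e-7 N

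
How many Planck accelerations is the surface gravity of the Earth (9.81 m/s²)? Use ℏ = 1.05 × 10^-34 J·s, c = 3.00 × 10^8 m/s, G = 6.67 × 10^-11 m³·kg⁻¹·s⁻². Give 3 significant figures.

Planck acceleration: a_P = √(c⁷/(ℏG)) = 5.59 × 10^51 m/s².
9.81 / 5.59 × 10^51 = 1.76 × 10^-51

1.76 × 10^-51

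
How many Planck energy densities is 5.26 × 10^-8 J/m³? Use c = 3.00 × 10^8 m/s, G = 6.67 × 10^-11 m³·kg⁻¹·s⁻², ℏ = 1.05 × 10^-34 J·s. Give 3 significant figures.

Planck energy density: u_P = c⁷/(ℏG²) = 4.68 × 10^113 J/m³.
5.26 × 10^-8 / 4.68 × 10^113 = 1.12 × 10^-121

1.12 × 10^-121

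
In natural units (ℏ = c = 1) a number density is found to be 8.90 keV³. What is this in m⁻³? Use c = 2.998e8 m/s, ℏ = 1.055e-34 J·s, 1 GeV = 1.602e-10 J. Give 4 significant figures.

Number density is [L]⁻³ = [E]³/(ℏc)³.
1 GeV³ → 1/(ℏc)³ × (1 GeV in J)³ = 1.299e47 m⁻³.
Convert the energy scale: 8.90 keV³ = 8.90e-18 GeV³.
Result: 8.90e-18 × 1.299e47 = 1.156e30 m⁻³.

1.156e30 m⁻³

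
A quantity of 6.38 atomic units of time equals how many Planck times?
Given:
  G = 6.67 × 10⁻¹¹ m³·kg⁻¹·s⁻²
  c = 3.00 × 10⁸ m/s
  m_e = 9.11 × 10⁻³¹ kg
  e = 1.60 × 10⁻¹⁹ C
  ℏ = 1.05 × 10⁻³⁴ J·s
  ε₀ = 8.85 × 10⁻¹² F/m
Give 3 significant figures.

atomic unit of time: τ_au = (4πε₀)²ℏ³/(m_e e⁴) = 2.40 × 10⁻¹⁷ s
Planck time: t_P = √(ℏG/c⁵) = 5.37 × 10⁻⁴⁴ s
6.38 × 2.40 × 10⁻¹⁷ / 5.37 × 10⁻⁴⁴ = 2.85 × 10²⁷

2.85 × 10²⁷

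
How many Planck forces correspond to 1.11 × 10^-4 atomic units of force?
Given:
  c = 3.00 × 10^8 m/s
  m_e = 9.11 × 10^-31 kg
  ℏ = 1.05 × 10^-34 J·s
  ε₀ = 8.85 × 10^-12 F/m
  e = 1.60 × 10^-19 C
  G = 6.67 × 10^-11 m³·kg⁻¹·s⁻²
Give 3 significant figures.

7.61 × 10^-56

atomic unit of force: F_au = E_h/a₀ = m_e²e⁶/((4πε₀)³ℏ⁴) = 8.33 × 10^-8 N
Planck force: F_P = c⁴/G = 1.21 × 10^44 N
1.11 × 10^-4 × 8.33 × 10^-8 / 1.21 × 10^44 = 7.61 × 10^-56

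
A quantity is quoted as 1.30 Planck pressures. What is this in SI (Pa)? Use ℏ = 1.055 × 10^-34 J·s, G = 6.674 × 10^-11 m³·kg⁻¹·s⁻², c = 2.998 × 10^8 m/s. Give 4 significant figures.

6.022 × 10^113 Pa

One Planck pressure: p_P = c⁷/(ℏG²) = 4.632 × 10^113 Pa.
1.30 × 4.632 × 10^113 Pa = 6.022 × 10^113 Pa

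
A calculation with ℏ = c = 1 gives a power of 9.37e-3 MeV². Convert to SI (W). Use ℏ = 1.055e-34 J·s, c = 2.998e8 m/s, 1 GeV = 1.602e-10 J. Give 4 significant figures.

2.279e6 W

Power is [E]/[T] = [E]²/ℏ.
1 GeV² → 1/ℏ × (1 GeV in J)² = 2.433e14 W.
Convert the energy scale: 9.37e-3 MeV² = 9.37e-9 GeV².
Result: 9.37e-9 × 2.433e14 = 2.279e6 W.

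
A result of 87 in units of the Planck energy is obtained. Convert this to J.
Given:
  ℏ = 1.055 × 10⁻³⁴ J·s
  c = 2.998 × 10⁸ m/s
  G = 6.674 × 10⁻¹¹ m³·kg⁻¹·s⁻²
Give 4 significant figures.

1.702 × 10¹¹ J

One Planck energy: E_P = √(ℏc⁵/G) = 1.957 × 10⁹ J.
87 × 1.957 × 10⁹ J = 1.702 × 10¹¹ J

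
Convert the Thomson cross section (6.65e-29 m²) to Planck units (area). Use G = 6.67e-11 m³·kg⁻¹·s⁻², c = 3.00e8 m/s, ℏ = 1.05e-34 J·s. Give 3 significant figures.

2.56e41

Planck area: A_P = ℏG/c³ = 2.59e-70 m².
6.65e-29 / 2.59e-70 = 2.56e41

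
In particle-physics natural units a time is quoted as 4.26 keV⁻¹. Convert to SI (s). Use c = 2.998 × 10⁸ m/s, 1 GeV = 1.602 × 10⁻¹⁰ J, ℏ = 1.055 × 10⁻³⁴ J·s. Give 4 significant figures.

2.805 × 10⁻¹⁸ s

A time is [E]⁻¹ in ℏ=c=1; restore one factor of ℏ.
1 GeV⁻¹ → ℏ × (1 GeV in J)⁻¹ = 6.586 × 10⁻²⁵ s.
Convert the energy scale: 4.26 keV⁻¹ = 4.26 × 10⁶ GeV⁻¹.
Result: 4.26 × 10⁶ × 6.586 × 10⁻²⁵ = 2.805 × 10⁻¹⁸ s.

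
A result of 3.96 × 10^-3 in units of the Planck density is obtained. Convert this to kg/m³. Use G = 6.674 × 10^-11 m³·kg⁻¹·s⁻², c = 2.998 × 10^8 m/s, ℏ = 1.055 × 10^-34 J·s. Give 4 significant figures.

One Planck density: ρ_P = c⁵/(ℏG²) = 5.154 × 10^96 kg/m³.
3.96 × 10^-3 × 5.154 × 10^96 kg/m³ = 2.041 × 10^94 kg/m³

2.041 × 10^94 kg/m³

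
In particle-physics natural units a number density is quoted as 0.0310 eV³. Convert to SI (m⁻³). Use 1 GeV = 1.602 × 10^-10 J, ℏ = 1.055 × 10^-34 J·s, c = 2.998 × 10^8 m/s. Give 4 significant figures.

4.028 × 10^18 m⁻³

Number density is [L]⁻³ = [E]³/(ℏc)³.
1 GeV³ → 1/(ℏc)³ × (1 GeV in J)³ = 1.299 × 10^47 m⁻³.
Convert the energy scale: 0.0310 eV³ = 3.10 × 10^-29 GeV³.
Result: 3.10 × 10^-29 × 1.299 × 10^47 = 4.028 × 10^18 m⁻³.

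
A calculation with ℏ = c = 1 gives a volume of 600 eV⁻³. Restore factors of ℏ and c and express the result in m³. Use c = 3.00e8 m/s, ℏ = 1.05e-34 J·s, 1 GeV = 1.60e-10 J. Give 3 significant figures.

Volume is [L]³ = [E]⁻³·(ℏc)³.
1 GeV⁻³ → (ℏc)³ × (1 GeV in J)⁻³ = 7.63e-48 m³.
Convert the energy scale: 600 eV⁻³ = 6.00e29 GeV⁻³.
Result: 6.00e29 × 7.63e-48 = 4.58e-18 m³.

4.58e-18 m³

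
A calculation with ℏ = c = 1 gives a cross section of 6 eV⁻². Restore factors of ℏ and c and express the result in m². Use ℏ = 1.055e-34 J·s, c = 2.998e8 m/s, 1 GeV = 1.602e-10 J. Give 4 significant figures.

Area is [L]² = [E]⁻²·(ℏc)²; restore (ℏc)².
1 GeV⁻² → (ℏc)² × (1 GeV in J)⁻² = 3.898e-32 m².
Convert the energy scale: 6 eV⁻² = 6.00e18 GeV⁻².
Result: 6.00e18 × 3.898e-32 = 2.339e-13 m².

2.339e-13 m²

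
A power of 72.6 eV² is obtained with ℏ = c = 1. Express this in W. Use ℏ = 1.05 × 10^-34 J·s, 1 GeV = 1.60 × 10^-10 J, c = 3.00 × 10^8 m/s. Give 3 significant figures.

Power is [E]/[T] = [E]²/ℏ.
1 GeV² → 1/ℏ × (1 GeV in J)² = 2.44 × 10^14 W.
Convert the energy scale: 72.6 eV² = 7.26 × 10^-17 GeV².
Result: 7.26 × 10^-17 × 2.44 × 10^14 = 0.0177 W.

0.0177 W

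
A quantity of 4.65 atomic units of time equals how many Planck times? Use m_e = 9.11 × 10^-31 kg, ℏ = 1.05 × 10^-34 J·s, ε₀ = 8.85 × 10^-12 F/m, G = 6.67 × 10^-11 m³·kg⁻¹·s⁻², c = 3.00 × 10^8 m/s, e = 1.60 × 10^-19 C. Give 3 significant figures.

atomic unit of time: τ_au = (4πε₀)²ℏ³/(m_e e⁴) = 2.40 × 10^-17 s
Planck time: t_P = √(ℏG/c⁵) = 5.37 × 10^-44 s
4.65 × 2.40 × 10^-17 / 5.37 × 10^-44 = 2.08 × 10^27

2.08 × 10^27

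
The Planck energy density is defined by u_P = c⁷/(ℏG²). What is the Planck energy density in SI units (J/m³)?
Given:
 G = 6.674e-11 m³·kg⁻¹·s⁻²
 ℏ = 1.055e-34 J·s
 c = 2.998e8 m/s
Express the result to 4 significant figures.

4.632e113 J/m³

u_P = c⁷/(ℏG²)
  = 2.177e59 / 4.699e-55
  = 4.632e113 J/m³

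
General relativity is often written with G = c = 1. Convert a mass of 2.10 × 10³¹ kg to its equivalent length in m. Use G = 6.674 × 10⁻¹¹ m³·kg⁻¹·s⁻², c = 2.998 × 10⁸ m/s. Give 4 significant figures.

In G = c = 1 units mass has dimensions of length; the conversion factor is G/c².
2.10 × 10³¹ kg × (G/c²) = 1.559 × 10⁴ m

1.559 × 10⁴ m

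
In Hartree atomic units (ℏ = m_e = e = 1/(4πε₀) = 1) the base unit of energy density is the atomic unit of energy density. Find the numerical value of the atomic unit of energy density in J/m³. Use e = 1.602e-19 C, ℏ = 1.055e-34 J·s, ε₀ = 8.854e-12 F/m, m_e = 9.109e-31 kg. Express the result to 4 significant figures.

u_au = E_h/a₀³ = m_e⁴e¹⁰/((4πε₀)⁵ℏ⁸)
E_h = 4.354e-18 J
a₀ = 5.297e-11 m
E_h/a₀³ = 2.929e13 J/m³

2.929e13 J/m³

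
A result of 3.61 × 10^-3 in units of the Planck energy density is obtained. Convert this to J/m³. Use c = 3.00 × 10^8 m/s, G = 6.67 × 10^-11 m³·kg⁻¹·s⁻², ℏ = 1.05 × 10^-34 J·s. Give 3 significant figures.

One Planck energy density: u_P = c⁷/(ℏG²) = 4.68 × 10^113 J/m³.
3.61 × 10^-3 × 4.68 × 10^113 J/m³ = 1.69 × 10^111 J/m³

1.69 × 10^111 J/m³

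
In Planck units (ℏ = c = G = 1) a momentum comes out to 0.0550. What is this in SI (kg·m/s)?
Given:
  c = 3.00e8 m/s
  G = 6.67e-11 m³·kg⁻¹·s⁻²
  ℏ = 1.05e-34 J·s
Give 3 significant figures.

One Planck momentum: p_P = √(ℏc³/G) = 6.52 kg·m/s.
0.0550 × 6.52 kg·m/s = 0.359 kg·m/s

0.359 kg·m/s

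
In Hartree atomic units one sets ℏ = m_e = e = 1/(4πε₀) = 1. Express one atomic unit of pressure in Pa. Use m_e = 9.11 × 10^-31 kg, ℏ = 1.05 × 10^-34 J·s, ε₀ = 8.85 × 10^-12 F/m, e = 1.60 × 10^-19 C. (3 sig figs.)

P_au = E_h/a₀³ = m_e⁴e¹⁰/((4πε₀)⁵ℏ⁸)
E_h = 4.38 × 10^-18 J
a₀ = 5.26 × 10^-11 m
E_h/a₀³ = 3.01 × 10^13 Pa

3.01 × 10^13 Pa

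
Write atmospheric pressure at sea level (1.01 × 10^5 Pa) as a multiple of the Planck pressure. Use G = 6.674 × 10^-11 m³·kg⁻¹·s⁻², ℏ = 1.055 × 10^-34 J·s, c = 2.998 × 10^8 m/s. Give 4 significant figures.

2.180 × 10^-109

Planck pressure: p_P = c⁷/(ℏG²) = 4.632 × 10^113 Pa.
1.01 × 10^5 / 4.632 × 10^113 = 2.180 × 10^-109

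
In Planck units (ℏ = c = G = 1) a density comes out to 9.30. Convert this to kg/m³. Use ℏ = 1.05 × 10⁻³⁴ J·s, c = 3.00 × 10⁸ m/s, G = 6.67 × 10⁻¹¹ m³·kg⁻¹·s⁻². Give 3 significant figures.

One Planck density: ρ_P = c⁵/(ℏG²) = 5.20 × 10⁹⁶ kg/m³.
9.30 × 5.20 × 10⁹⁶ kg/m³ = 4.84 × 10⁹⁷ kg/m³

4.84 × 10⁹⁷ kg/m³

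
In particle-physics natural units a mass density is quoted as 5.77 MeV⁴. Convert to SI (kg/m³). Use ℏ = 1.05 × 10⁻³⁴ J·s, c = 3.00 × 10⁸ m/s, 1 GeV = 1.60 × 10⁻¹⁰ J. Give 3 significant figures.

Mass density is [E]/(c²[L]³) = [E]⁴/(ℏ³c⁵).
1 GeV⁴ → 1/(ℏ³c⁵) × (1 GeV in J)⁴ = 2.33 × 10²⁰ kg/m³.
Convert the energy scale: 5.77 MeV⁴ = 5.77 × 10⁻¹² GeV⁴.
Result: 5.77 × 10⁻¹² × 2.33 × 10²⁰ = 1.34 × 10⁹ kg/m³.

1.34 × 10⁹ kg/m³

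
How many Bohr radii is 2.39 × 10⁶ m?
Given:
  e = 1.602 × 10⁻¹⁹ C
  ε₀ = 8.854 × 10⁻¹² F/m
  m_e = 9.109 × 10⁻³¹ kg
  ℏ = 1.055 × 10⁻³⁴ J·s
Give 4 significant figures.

4.512 × 10¹⁶

Bohr radius: a₀ = 4πε₀ℏ²/(m_e e²) = 5.297 × 10⁻¹¹ m.
2.39 × 10⁶ / 5.297 × 10⁻¹¹ = 4.512 × 10¹⁶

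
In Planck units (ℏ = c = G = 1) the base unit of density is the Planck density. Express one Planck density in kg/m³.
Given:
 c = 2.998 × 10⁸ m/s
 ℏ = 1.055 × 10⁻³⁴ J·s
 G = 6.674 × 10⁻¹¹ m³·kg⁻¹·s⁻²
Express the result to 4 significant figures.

ρ_P = c⁵/(ℏG²)
  = 2.422 × 10⁴² / 4.699 × 10⁻⁵⁵
  = 5.154 × 10⁹⁶ kg/m³

5.154 × 10⁹⁶ kg/m³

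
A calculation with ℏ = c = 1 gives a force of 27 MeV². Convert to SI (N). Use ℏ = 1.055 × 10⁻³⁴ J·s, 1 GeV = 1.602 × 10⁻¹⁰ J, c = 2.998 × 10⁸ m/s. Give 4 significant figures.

Force is [E]/[L] = [E]²/(ℏc); restore (ℏc)⁻¹.
1 GeV² → 1/(ℏc) × (1 GeV in J)² = 8.114 × 10⁵ N.
Convert the energy scale: 27 MeV² = 2.70 × 10⁻⁵ GeV².
Result: 2.70 × 10⁻⁵ × 8.114 × 10⁵ = 21.91 N.

21.91 N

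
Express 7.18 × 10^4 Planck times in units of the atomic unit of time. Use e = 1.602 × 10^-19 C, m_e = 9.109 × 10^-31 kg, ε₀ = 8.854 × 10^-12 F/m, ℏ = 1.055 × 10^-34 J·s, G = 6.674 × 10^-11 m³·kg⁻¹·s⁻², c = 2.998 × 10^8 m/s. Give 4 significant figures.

1.598 × 10^-22

Planck time: t_P = √(ℏG/c⁵) = 5.392 × 10^-44 s
atomic unit of time: τ_au = (4πε₀)²ℏ³/(m_e e⁴) = 2.423 × 10^-17 s
7.18 × 10^4 × 5.392 × 10^-44 / 2.423 × 10^-17 = 1.598 × 10^-22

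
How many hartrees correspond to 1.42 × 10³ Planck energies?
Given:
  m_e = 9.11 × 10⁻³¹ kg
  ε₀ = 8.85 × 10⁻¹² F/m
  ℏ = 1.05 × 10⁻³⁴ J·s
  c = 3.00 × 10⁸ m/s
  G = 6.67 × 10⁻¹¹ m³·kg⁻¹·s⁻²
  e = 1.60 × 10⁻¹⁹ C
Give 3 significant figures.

Planck energy: E_P = √(ℏc⁵/G) = 1.96 × 10⁹ J
hartree: E_h = m_e e⁴/(4πε₀ℏ)² = 4.38 × 10⁻¹⁸ J
1.42 × 10³ × 1.96 × 10⁹ / 4.38 × 10⁻¹⁸ = 6.34 × 10²⁹

6.34 × 10²⁹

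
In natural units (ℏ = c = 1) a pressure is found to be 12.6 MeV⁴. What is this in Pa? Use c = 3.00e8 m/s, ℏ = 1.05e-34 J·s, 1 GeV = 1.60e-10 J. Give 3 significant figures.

Pressure is [E]/[L]³ = [E]⁴/(ℏc)³.
1 GeV⁴ → 1/(ℏc)³ × (1 GeV in J)⁴ = 2.10e37 Pa.
Convert the energy scale: 12.6 MeV⁴ = 1.26e-11 GeV⁴.
Result: 1.26e-11 × 2.10e37 = 2.64e26 Pa.

2.64e26 Pa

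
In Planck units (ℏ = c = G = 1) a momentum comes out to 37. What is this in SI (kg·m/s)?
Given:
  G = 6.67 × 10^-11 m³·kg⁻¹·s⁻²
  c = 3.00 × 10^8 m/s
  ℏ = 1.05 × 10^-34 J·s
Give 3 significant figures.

241 kg·m/s

One Planck momentum: p_P = √(ℏc³/G) = 6.52 kg·m/s.
37 × 6.52 kg·m/s = 241 kg·m/s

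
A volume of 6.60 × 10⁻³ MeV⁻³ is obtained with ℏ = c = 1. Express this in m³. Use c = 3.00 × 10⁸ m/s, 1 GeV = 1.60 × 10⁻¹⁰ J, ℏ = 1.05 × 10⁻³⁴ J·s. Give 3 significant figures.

Volume is [L]³ = [E]⁻³·(ℏc)³.
1 GeV⁻³ → (ℏc)³ × (1 GeV in J)⁻³ = 7.63 × 10⁻⁴⁸ m³.
Convert the energy scale: 6.60 × 10⁻³ MeV⁻³ = 6.60 × 10⁶ GeV⁻³.
Result: 6.60 × 10⁶ × 7.63 × 10⁻⁴⁸ = 5.04 × 10⁻⁴¹ m³.

5.04 × 10⁻⁴¹ m³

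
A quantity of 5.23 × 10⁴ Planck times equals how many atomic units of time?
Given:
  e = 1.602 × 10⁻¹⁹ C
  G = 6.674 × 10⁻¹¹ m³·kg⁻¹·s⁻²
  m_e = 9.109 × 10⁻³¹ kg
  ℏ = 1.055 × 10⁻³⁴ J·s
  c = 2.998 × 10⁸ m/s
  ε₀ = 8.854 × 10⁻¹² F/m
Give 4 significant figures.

Planck time: t_P = √(ℏG/c⁵) = 5.392 × 10⁻⁴⁴ s
atomic unit of time: τ_au = (4πε₀)²ℏ³/(m_e e⁴) = 2.423 × 10⁻¹⁷ s
5.23 × 10⁴ × 5.392 × 10⁻⁴⁴ / 2.423 × 10⁻¹⁷ = 1.164 × 10⁻²²

1.164 × 10⁻²²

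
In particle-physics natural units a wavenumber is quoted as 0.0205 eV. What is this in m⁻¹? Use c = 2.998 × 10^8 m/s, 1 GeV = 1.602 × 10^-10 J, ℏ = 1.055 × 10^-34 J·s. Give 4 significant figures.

Inverse length is [E]/(ℏc).
1 GeV → 1/(ℏc) × (1 GeV in J) = 5.065 × 10^15 m⁻¹.
Convert the energy scale: 0.0205 eV = 2.05 × 10^-11 GeV.
Result: 2.05 × 10^-11 × 5.065 × 10^15 = 1.038 × 10^5 m⁻¹.

1.038 × 10^5 m⁻¹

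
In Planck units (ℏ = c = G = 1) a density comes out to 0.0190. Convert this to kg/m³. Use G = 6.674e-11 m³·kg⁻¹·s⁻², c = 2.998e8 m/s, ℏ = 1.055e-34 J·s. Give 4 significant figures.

One Planck density: ρ_P = c⁵/(ℏG²) = 5.154e96 kg/m³.
0.0190 × 5.154e96 kg/m³ = 9.792e94 kg/m³

9.792e94 kg/m³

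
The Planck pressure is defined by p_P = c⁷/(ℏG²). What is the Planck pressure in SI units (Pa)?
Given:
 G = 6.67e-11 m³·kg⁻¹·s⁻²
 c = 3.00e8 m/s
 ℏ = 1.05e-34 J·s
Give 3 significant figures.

4.68e113 Pa

p_P = c⁷/(ℏG²)
  = 2.19e59 / 4.67e-55
  = 4.68e113 Pa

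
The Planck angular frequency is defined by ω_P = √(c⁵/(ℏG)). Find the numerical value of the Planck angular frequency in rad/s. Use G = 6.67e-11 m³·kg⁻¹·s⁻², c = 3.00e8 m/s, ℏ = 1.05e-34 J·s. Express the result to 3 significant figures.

1.86e43 rad/s

ω_P = √(c⁵/(ℏG))
  = √(3.47e86)
  = 1.86e43 rad/s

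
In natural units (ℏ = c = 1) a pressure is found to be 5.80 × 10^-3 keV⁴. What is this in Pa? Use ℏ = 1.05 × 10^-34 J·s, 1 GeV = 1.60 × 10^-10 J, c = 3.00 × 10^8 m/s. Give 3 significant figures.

Pressure is [E]/[L]³ = [E]⁴/(ℏc)³.
1 GeV⁴ → 1/(ℏc)³ × (1 GeV in J)⁴ = 2.10 × 10^37 Pa.
Convert the energy scale: 5.80 × 10^-3 keV⁴ = 5.80 × 10^-27 GeV⁴.
Result: 5.80 × 10^-27 × 2.10 × 10^37 = 1.22 × 10^11 Pa.

1.22 × 10^11 Pa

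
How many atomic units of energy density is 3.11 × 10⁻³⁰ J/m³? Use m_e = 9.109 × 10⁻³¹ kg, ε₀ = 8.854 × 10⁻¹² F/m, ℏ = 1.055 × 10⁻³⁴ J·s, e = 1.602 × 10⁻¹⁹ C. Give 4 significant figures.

1.062 × 10⁻⁴³

atomic unit of energy density: u_au = E_h/a₀³ = m_e⁴e¹⁰/((4πε₀)⁵ℏ⁸) = 2.929 × 10¹³ J/m³.
3.11 × 10⁻³⁰ / 2.929 × 10¹³ = 1.062 × 10⁻⁴³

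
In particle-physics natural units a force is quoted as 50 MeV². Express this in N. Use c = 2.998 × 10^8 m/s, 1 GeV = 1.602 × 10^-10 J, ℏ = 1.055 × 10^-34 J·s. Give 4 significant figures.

Force is [E]/[L] = [E]²/(ℏc); restore (ℏc)⁻¹.
1 GeV² → 1/(ℏc) × (1 GeV in J)² = 8.114 × 10^5 N.
Convert the energy scale: 50 MeV² = 5.00 × 10^-5 GeV².
Result: 5.00 × 10^-5 × 8.114 × 10^5 = 40.57 N.

40.57 N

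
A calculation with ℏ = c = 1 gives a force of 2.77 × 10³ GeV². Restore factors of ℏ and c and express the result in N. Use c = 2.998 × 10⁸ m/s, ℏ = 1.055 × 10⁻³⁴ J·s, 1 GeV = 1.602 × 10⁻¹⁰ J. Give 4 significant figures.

2.248 × 10⁹ N

Force is [E]/[L] = [E]²/(ℏc); restore (ℏc)⁻¹.
1 GeV² → 1/(ℏc) × (1 GeV in J)² = 8.114 × 10⁵ N.
Result: 2.77 × 10³ × 8.114 × 10⁵ = 2.248 × 10⁹ N.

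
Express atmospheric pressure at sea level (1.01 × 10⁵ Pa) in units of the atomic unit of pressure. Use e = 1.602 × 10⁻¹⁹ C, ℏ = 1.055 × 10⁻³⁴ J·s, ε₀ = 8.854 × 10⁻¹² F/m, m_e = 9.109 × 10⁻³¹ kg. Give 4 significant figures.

3.448 × 10⁻⁹

atomic unit of pressure: P_au = E_h/a₀³ = m_e⁴e¹⁰/((4πε₀)⁵ℏ⁸) = 2.929 × 10¹³ Pa.
1.01 × 10⁵ / 2.929 × 10¹³ = 3.448 × 10⁻⁹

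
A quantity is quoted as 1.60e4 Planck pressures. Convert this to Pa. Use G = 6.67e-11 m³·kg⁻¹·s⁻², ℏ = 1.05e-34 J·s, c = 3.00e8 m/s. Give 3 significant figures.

One Planck pressure: p_P = c⁷/(ℏG²) = 4.68e113 Pa.
1.60e4 × 4.68e113 Pa = 7.49e117 Pa

7.49e117 Pa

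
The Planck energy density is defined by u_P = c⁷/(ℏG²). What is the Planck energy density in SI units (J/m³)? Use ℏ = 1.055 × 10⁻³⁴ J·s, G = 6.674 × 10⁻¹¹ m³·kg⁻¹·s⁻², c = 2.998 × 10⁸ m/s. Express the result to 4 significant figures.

u_P = c⁷/(ℏG²)
  = 2.177 × 10⁵⁹ / 4.699 × 10⁻⁵⁵
  = 4.632 × 10¹¹³ J/m³

4.632 × 10¹¹³ J/m³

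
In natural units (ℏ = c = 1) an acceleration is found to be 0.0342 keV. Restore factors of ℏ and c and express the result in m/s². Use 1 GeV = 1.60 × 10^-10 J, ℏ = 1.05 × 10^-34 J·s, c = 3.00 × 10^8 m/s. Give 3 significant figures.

Acceleration is [L]/[T]² = c·[E]/ℏ.
1 GeV → c/ℏ × (1 GeV in J) = 4.57 × 10^32 m/s².
Convert the energy scale: 0.0342 keV = 3.42 × 10^-8 GeV.
Result: 3.42 × 10^-8 × 4.57 × 10^32 = 1.56 × 10^25 m/s².

1.56 × 10^25 m/s²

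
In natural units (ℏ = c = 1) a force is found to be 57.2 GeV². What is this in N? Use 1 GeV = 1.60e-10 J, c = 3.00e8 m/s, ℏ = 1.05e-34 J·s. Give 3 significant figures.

Force is [E]/[L] = [E]²/(ℏc); restore (ℏc)⁻¹.
1 GeV² → 1/(ℏc) × (1 GeV in J)² = 8.13e5 N.
Result: 57.2 × 8.13e5 = 4.65e7 N.

4.65e7 N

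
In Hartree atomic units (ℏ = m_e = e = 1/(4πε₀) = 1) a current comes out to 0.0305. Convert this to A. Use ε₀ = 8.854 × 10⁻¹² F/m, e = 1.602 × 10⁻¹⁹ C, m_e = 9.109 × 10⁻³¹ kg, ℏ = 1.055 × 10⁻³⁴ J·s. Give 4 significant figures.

One atomic unit of electric current: I_au = e E_h/ℏ = m_e e⁵/((4πε₀)²ℏ³) = 6.612 × 10⁻³ A.
0.0305 × 6.612 × 10⁻³ A = 2.017 × 10⁻⁴ A

2.017 × 10⁻⁴ A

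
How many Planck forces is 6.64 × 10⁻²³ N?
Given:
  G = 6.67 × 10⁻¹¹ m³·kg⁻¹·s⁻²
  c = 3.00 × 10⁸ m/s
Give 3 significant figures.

5.47 × 10⁻⁶⁷

Planck force: F_P = c⁴/G = 1.21 × 10⁴⁴ N.
6.64 × 10⁻²³ / 1.21 × 10⁴⁴ = 5.47 × 10⁻⁶⁷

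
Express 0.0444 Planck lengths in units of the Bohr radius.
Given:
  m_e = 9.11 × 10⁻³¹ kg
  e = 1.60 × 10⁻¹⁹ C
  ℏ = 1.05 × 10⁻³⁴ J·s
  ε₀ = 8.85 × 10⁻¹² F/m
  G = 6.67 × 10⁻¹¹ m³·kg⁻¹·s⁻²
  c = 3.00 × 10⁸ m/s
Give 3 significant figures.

1.36 × 10⁻²⁶

Planck length: ℓ_P = √(ℏG/c³) = 1.61 × 10⁻³⁵ m
Bohr radius: a₀ = 4πε₀ℏ²/(m_e e²) = 5.26 × 10⁻¹¹ m
0.0444 × 1.61 × 10⁻³⁵ / 5.26 × 10⁻¹¹ = 1.36 × 10⁻²⁶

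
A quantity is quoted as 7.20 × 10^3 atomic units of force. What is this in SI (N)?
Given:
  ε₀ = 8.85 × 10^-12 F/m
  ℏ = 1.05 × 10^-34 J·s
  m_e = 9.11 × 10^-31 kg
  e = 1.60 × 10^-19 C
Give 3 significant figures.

6.00 × 10^-4 N

One atomic unit of force: F_au = E_h/a₀ = m_e²e⁶/((4πε₀)³ℏ⁴) = 8.33 × 10^-8 N.
7.20 × 10^3 × 8.33 × 10^-8 N = 6.00 × 10^-4 N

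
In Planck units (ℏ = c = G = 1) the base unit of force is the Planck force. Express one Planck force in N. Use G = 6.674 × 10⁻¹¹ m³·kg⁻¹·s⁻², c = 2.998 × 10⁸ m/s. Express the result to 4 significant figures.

F_P = c⁴/G
  = 8.078 × 10³³ / 6.674 × 10⁻¹¹
  = 1.210 × 10⁴⁴ N

1.210 × 10⁴⁴ N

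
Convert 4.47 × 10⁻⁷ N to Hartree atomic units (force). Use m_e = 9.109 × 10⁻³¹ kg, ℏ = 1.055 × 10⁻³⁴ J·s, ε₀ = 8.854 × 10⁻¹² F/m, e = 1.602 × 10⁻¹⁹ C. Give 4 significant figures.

atomic unit of force: F_au = E_h/a₀ = m_e²e⁶/((4πε₀)³ℏ⁴) = 8.220 × 10⁻⁸ N.
4.47 × 10⁻⁷ / 8.220 × 10⁻⁸ = 5.438

5.438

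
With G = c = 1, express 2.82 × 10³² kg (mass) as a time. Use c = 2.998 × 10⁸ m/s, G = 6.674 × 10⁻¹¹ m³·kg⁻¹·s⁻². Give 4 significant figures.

Mass → time via G/c³.
2.82 × 10³² kg × (G/c³) = 6.985 × 10⁻⁴ s

6.985 × 10⁻⁴ s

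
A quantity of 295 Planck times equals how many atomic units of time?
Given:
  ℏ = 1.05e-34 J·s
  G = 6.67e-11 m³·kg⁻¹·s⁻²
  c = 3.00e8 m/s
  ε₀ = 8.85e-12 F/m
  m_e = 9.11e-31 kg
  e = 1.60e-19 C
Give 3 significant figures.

Planck time: t_P = √(ℏG/c⁵) = 5.37e-44 s
atomic unit of time: τ_au = (4πε₀)²ℏ³/(m_e e⁴) = 2.40e-17 s
295 × 5.37e-44 / 2.40e-17 = 6.60e-25

6.60e-25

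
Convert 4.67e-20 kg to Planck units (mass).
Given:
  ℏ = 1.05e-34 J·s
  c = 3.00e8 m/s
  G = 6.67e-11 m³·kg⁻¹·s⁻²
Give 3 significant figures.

2.15e-12

Planck mass: m_P = √(ℏc/G) = 2.17e-8 kg.
4.67e-20 / 2.17e-8 = 2.15e-12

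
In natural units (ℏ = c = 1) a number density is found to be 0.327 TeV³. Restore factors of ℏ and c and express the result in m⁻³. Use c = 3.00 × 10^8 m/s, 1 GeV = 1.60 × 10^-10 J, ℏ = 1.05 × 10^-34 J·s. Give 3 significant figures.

Number density is [L]⁻³ = [E]³/(ℏc)³.
1 GeV³ → 1/(ℏc)³ × (1 GeV in J)³ = 1.31 × 10^47 m⁻³.
Convert the energy scale: 0.327 TeV³ = 3.27 × 10^8 GeV³.
Result: 3.27 × 10^8 × 1.31 × 10^47 = 4.29 × 10^55 m⁻³.

4.29 × 10^55 m⁻³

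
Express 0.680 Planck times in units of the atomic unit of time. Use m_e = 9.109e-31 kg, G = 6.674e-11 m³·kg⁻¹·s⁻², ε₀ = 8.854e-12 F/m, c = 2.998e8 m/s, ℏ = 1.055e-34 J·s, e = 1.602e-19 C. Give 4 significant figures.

Planck time: t_P = √(ℏG/c⁵) = 5.392e-44 s
atomic unit of time: τ_au = (4πε₀)²ℏ³/(m_e e⁴) = 2.423e-17 s
0.680 × 5.392e-44 / 2.423e-17 = 1.513e-27

1.513e-27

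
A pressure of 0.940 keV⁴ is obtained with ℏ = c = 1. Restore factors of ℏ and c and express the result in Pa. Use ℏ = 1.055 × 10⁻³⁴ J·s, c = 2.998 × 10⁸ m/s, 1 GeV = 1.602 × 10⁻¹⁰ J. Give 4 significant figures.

1.957 × 10¹³ Pa

Pressure is [E]/[L]³ = [E]⁴/(ℏc)³.
1 GeV⁴ → 1/(ℏc)³ × (1 GeV in J)⁴ = 2.082 × 10³⁷ Pa.
Convert the energy scale: 0.940 keV⁴ = 9.40 × 10⁻²⁵ GeV⁴.
Result: 9.40 × 10⁻²⁵ × 2.082 × 10³⁷ = 1.957 × 10¹³ Pa.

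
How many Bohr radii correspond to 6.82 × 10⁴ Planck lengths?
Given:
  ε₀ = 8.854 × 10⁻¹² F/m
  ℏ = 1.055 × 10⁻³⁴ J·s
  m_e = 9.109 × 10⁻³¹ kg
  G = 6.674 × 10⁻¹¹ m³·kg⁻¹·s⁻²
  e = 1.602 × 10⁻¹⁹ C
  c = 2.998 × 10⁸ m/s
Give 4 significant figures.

2.081 × 10⁻²⁰

Planck length: ℓ_P = √(ℏG/c³) = 1.616 × 10⁻³⁵ m
Bohr radius: a₀ = 4πε₀ℏ²/(m_e e²) = 5.297 × 10⁻¹¹ m
6.82 × 10⁴ × 1.616 × 10⁻³⁵ / 5.297 × 10⁻¹¹ = 2.081 × 10⁻²⁰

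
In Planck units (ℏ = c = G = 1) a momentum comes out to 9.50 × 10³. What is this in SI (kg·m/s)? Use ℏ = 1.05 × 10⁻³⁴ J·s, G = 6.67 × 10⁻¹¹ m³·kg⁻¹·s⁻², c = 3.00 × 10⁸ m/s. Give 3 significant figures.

6.19 × 10⁴ kg·m/s

One Planck momentum: p_P = √(ℏc³/G) = 6.52 kg·m/s.
9.50 × 10³ × 6.52 kg·m/s = 6.19 × 10⁴ kg·m/s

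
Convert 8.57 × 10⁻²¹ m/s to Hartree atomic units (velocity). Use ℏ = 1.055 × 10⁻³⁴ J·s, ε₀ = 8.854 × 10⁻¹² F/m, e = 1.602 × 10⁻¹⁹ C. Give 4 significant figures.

atomic unit of velocity: v_au = e²/(4πε₀ℏ) = 2.186 × 10⁶ m/s.
8.57 × 10⁻²¹ / 2.186 × 10⁶ = 3.920 × 10⁻²⁷

3.920 × 10⁻²⁷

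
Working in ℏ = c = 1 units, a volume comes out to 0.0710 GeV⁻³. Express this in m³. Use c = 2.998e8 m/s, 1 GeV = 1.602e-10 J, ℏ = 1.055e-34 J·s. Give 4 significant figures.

5.464e-49 m³

Volume is [L]³ = [E]⁻³·(ℏc)³.
1 GeV⁻³ → (ℏc)³ × (1 GeV in J)⁻³ = 7.696e-48 m³.
Result: 0.0710 × 7.696e-48 = 5.464e-49 m³.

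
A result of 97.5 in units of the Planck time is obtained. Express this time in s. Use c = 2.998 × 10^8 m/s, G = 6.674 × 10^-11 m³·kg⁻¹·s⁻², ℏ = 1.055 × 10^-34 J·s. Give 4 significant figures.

5.257 × 10^-42 s

One Planck time: t_P = √(ℏG/c⁵) = 5.392 × 10^-44 s.
97.5 × 5.392 × 10^-44 s = 5.257 × 10^-42 s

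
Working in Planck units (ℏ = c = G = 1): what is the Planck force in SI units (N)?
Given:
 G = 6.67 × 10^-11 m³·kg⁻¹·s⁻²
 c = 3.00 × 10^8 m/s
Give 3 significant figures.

1.21 × 10^44 N

The unique combination of the constants set to 1 with dimensions of force is F_P = c⁴/G.
  = 8.10 × 10^33 / 6.67 × 10^-11
  = 1.21 × 10^44 N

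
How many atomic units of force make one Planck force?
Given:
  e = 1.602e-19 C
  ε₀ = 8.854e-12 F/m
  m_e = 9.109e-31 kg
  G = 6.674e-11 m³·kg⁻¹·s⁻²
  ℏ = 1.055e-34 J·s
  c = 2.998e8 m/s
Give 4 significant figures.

1.473e51

Planck force: F_P = c⁴/G = 1.210e44 N
atomic unit of force: F_au = E_h/a₀ = m_e²e⁶/((4πε₀)³ℏ⁴) = 8.220e-8 N
ratio = 1.210e44 / 8.220e-8 = 1.473e51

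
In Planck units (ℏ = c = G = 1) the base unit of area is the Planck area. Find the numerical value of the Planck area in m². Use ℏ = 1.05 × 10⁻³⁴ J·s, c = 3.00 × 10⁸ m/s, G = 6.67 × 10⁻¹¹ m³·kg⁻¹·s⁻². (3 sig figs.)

2.59 × 10⁻⁷⁰ m²

A_P = ℏG/c³
  = 7.00 × 10⁻⁴⁵ / 2.70 × 10²⁵
  = 2.59 × 10⁻⁷⁰ m²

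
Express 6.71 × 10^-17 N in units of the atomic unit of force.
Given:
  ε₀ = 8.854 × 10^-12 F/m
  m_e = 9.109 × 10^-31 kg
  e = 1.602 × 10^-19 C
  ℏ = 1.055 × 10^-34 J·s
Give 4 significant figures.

8.163 × 10^-10

atomic unit of force: F_au = E_h/a₀ = m_e²e⁶/((4πε₀)³ℏ⁴) = 8.220 × 10^-8 N.
6.71 × 10^-17 / 8.220 × 10^-8 = 8.163 × 10^-10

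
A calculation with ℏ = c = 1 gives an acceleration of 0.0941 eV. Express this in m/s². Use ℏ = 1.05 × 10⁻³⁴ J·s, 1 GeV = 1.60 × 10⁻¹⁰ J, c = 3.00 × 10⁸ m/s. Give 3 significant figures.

4.30 × 10²² m/s²

Acceleration is [L]/[T]² = c·[E]/ℏ.
1 GeV → c/ℏ × (1 GeV in J) = 4.57 × 10³² m/s².
Convert the energy scale: 0.0941 eV = 9.41 × 10⁻¹¹ GeV.
Result: 9.41 × 10⁻¹¹ × 4.57 × 10³² = 4.30 × 10²² m/s².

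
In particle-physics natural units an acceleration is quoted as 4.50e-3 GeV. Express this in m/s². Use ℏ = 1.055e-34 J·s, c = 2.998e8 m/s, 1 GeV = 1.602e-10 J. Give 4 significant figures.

Acceleration is [L]/[T]² = c·[E]/ℏ.
1 GeV → c/ℏ × (1 GeV in J) = 4.552e32 m/s².
Result: 4.50e-3 × 4.552e32 = 2.049e30 m/s².

2.049e30 m/s²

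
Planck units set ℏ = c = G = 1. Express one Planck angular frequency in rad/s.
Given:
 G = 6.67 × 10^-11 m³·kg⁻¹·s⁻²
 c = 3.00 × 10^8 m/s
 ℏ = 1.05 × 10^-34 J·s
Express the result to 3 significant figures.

Dimensional analysis gives ω_P = √(c⁵/(ℏG)).
  = √(3.47 × 10^86)
  = 1.86 × 10^43 rad/s

1.86 × 10^43 rad/s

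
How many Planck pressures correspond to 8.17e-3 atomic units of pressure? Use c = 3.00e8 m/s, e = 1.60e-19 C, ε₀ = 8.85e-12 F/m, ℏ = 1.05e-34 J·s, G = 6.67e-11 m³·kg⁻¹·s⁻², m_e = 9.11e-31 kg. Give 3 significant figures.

5.26e-103

atomic unit of pressure: P_au = E_h/a₀³ = m_e⁴e¹⁰/((4πε₀)⁵ℏ⁸) = 3.01e13 Pa
Planck pressure: p_P = c⁷/(ℏG²) = 4.68e113 Pa
8.17e-3 × 3.01e13 / 4.68e113 = 5.26e-103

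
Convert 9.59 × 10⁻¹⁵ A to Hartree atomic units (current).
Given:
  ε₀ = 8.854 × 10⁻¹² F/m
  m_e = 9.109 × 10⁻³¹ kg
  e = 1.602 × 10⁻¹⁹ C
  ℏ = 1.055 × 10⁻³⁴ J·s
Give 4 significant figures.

atomic unit of electric current: I_au = e E_h/ℏ = m_e e⁵/((4πε₀)²ℏ³) = 6.612 × 10⁻³ A.
9.59 × 10⁻¹⁵ / 6.612 × 10⁻³ = 1.450 × 10⁻¹²

1.450 × 10⁻¹²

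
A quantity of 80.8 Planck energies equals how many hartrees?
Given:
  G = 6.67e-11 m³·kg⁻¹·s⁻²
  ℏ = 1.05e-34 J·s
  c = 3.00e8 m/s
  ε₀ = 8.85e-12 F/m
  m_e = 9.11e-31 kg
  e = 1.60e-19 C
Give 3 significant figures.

Planck energy: E_P = √(ℏc⁵/G) = 1.96e9 J
hartree: E_h = m_e e⁴/(4πε₀ℏ)² = 4.38e-18 J
80.8 × 1.96e9 / 4.38e-18 = 3.61e28

3.61e28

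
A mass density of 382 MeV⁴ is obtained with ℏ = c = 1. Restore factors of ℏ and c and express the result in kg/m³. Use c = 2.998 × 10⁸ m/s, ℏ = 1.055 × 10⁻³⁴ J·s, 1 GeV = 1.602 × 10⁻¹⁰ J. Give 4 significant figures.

Mass density is [E]/(c²[L]³) = [E]⁴/(ℏ³c⁵).
1 GeV⁴ → 1/(ℏ³c⁵) × (1 GeV in J)⁴ = 2.316 × 10²⁰ kg/m³.
Convert the energy scale: 382 MeV⁴ = 3.82 × 10⁻¹⁰ GeV⁴.
Result: 3.82 × 10⁻¹⁰ × 2.316 × 10²⁰ = 8.847 × 10¹⁰ kg/m³.

8.847 × 10¹⁰ kg/m³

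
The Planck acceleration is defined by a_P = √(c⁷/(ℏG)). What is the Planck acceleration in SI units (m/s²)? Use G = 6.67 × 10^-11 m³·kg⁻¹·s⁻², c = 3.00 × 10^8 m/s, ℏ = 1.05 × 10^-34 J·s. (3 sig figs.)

5.59 × 10^51 m/s²

a_P = √(c⁷/(ℏG))
  = √(3.12 × 10^103)
  = 5.59 × 10^51 m/s²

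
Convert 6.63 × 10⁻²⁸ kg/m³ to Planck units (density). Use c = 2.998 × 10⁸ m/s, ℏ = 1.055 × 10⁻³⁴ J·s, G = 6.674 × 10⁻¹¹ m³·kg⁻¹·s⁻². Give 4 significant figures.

1.286 × 10⁻¹²⁴

Planck density: ρ_P = c⁵/(ℏG²) = 5.154 × 10⁹⁶ kg/m³.
6.63 × 10⁻²⁸ / 5.154 × 10⁹⁶ = 1.286 × 10⁻¹²⁴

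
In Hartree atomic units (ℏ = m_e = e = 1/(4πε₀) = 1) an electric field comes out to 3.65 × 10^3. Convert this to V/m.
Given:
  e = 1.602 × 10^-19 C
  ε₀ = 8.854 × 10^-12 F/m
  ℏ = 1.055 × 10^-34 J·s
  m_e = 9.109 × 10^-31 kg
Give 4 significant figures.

1.873 × 10^15 V/m

One atomic unit of electric field: E_au = E_h/(e a₀) = m_e²e⁵/((4πε₀)³ℏ⁴) = 5.131 × 10^11 V/m.
3.65 × 10^3 × 5.131 × 10^11 V/m = 1.873 × 10^15 V/m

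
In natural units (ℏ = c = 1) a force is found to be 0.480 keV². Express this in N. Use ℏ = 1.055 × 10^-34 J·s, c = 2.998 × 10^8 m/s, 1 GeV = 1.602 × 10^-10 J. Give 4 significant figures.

3.895 × 10^-7 N

Force is [E]/[L] = [E]²/(ℏc); restore (ℏc)⁻¹.
1 GeV² → 1/(ℏc) × (1 GeV in J)² = 8.114 × 10^5 N.
Convert the energy scale: 0.480 keV² = 4.80 × 10^-13 GeV².
Result: 4.80 × 10^-13 × 8.114 × 10^5 = 3.895 × 10^-7 N.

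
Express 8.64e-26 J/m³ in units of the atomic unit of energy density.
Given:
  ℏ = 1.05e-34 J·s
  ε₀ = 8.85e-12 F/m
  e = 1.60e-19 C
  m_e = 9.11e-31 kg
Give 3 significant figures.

2.87e-39

atomic unit of energy density: u_au = E_h/a₀³ = m_e⁴e¹⁰/((4πε₀)⁵ℏ⁸) = 3.01e13 J/m³.
8.64e-26 / 3.01e13 = 2.87e-39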